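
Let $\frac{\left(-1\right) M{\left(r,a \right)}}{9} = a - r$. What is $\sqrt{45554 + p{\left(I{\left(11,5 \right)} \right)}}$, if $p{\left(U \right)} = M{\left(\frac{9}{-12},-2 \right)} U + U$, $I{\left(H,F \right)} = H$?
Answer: $\frac{\sqrt{182755}}{2} \approx 213.75$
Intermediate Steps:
$M{\left(r,a \right)} = - 9 a + 9 r$ ($M{\left(r,a \right)} = - 9 \left(a - r\right) = - 9 a + 9 r$)
$p{\left(U \right)} = \frac{49 U}{4}$ ($p{\left(U \right)} = \left(\left(-9\right) \left(-2\right) + 9 \frac{9}{-12}\right) U + U = \left(18 + 9 \cdot 9 \left(- \frac{1}{12}\right)\right) U + U = \left(18 + 9 \left(- \frac{3}{4}\right)\right) U + U = \left(18 - \frac{27}{4}\right) U + U = \frac{45 U}{4} + U = \frac{49 U}{4}$)
$\sqrt{45554 + p{\left(I{\left(11,5 \right)} \right)}} = \sqrt{45554 + \frac{49}{4} \cdot 11} = \sqrt{45554 + \frac{539}{4}} = \sqrt{\frac{182755}{4}} = \frac{\sqrt{182755}}{2}$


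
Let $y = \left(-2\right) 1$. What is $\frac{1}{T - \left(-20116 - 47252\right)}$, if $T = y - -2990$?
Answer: $\frac{1}{70356} \approx 1.4213 \cdot 10^{-5}$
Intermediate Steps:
$y = -2$
$T = 2988$ ($T = -2 - -2990 = -2 + 2990 = 2988$)
$\frac{1}{T - \left(-20116 - 47252\right)} = \frac{1}{2988 - \left(-20116 - 47252\right)} = \frac{1}{2988 - -67368} = \frac{1}{2988 + 67368} = \frac{1}{70356}$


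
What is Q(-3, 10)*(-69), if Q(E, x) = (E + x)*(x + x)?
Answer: -9660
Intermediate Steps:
Q(E, x) = 2*x*(E + x) (Q(E, x) = (E + x)*(2*x) = 2*x*(E + x))
Q(-3, 10)*(-69) = (2*10*(-3 + 10))*(-69) = (2*10*7)*(-69) = 140*(-69) = -9660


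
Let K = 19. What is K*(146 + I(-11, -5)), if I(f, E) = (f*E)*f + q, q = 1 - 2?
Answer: -8740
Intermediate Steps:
q = -1
I(f, E) = -1 + E*f² (I(f, E) = (f*E)*f - 1 = (E*f)*f - 1 = E*f² - 1 = -1 + E*f²)
K*(146 + I(-11, -5)) = 19*(146 + (-1 - 5*(-11)²)) = 19*(146 + (-1 - 5*121)) = 19*(146 + (-1 - 605)) = 19*(146 - 606) = 19*(-460) = -8740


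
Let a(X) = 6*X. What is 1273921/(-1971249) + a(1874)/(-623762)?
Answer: -408394117279/614795109369 ≈ -0.66428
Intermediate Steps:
1273921/(-1971249) + a(1874)/(-623762) = 1273921/(-1971249) + (6*1874)/(-623762) = 1273921*(-1/1971249) + 11244*(-1/623762) = -1273921/1971249 - 5622/311881 = -408394117279/614795109369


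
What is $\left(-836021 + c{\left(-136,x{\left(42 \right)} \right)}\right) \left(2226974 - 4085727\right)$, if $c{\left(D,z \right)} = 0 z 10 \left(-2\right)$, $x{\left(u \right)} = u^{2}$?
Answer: $1553956541813$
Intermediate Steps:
$c{\left(D,z \right)} = 0$ ($c{\left(D,z \right)} = 0 \cdot 10 \left(-2\right) = 0 \left(-2\right) = 0$)
$\left(-836021 + c{\left(-136,x{\left(42 \right)} \right)}\right) \left(2226974 - 4085727\right) = \left(-836021 + 0\right) \left(2226974 - 4085727\right) = \left(-836021\right) \left(-1858753\right) = 1553956541813$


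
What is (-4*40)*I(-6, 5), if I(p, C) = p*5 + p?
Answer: 5760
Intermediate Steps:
I(p, C) = 6*p (I(p, C) = 5*p + p = 6*p)
(-4*40)*I(-6, 5) = (-4*40)*(6*(-6)) = -160*(-36) = 5760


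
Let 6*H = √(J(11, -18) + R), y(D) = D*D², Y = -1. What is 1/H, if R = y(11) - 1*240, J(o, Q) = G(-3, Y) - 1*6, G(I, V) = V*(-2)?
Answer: 6*√1087/1087 ≈ 0.18199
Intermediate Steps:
y(D) = D³
G(I, V) = -2*V
J(o, Q) = -4 (J(o, Q) = -2*(-1) - 1*6 = 2 - 6 = -4)
R = 1091 (R = 11³ - 1*240 = 1331 - 240 = 1091)
H = √1087/6 (H = √(-4 + 1091)/6 = √1087/6 ≈ 5.4949)
1/H = 1/(√1087/6) = 6*√1087/1087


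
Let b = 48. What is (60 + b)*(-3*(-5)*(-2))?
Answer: -3240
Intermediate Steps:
(60 + b)*(-3*(-5)*(-2)) = (60 + 48)*(-3*(-5)*(-2)) = 108*(15*(-2)) = 108*(-30) = -3240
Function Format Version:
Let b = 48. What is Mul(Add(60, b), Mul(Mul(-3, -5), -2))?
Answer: -3240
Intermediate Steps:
Mul(Add(60, b), Mul(Mul(-3, -5), -2)) = Mul(Add(60, 48), Mul(Mul(-3, -5), -2)) = Mul(108, Mul(15, -2)) = Mul(108, -30) = -3240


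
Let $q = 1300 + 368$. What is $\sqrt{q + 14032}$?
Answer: $10 \sqrt{157} \approx 125.3$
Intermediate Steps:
$q = 1668$
$\sqrt{q + 14032} = \sqrt{1668 + 14032} = \sqrt{15700} = 10 \sqrt{157}$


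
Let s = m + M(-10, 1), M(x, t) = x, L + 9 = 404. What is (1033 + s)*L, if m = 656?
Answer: 663205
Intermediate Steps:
L = 395 (L = -9 + 404 = 395)
s = 646 (s = 656 - 10 = 646)
(1033 + s)*L = (1033 + 646)*395 = 1679*395 = 663205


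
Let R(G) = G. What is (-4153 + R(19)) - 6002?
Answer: -10136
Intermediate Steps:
(-4153 + R(19)) - 6002 = (-4153 + 19) - 6002 = -4134 - 6002 = -10136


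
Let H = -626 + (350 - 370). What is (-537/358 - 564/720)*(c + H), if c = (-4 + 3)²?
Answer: 5891/4 ≈ 1472.8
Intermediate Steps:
H = -646 (H = -626 - 20 = -646)
c = 1 (c = (-1)² = 1)
(-537/358 - 564/720)*(c + H) = (-537/358 - 564/720)*(1 - 646) = (-537*1/358 - 564*1/720)*(-645) = (-3/2 - 47/60)*(-645) = -137/60*(-645) = 5891/4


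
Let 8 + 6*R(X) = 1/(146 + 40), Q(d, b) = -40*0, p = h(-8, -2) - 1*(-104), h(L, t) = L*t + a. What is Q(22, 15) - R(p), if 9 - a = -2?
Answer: 1487/1116 ≈ 1.3324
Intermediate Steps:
a = 11 (a = 9 - 1*(-2) = 9 + 2 = 11)
h(L, t) = 11 + L*t (h(L, t) = L*t + 11 = 11 + L*t)
p = 131 (p = (11 - 8*(-2)) - 1*(-104) = (11 + 16) + 104 = 27 + 104 = 131)
Q(d, b) = 0
R(X) = -1487/1116 (R(X) = -4/3 + 1/(6*(146 + 40)) = -4/3 + (1/6)/186 = -4/3 + (1/6)*(1/186) = -4/3 + 1/1116 = -1487/1116)
Q(22, 15) - R(p) = 0 - 1*(-1487/1116) = 0 + 1487/1116 = 1487/1116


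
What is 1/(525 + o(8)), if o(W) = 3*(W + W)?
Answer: 1/573 ≈ 0.0017452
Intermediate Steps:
o(W) = 6*W (o(W) = 3*(2*W) = 6*W)
1/(525 + o(8)) = 1/(525 + 6*8) = 1/(525 + 48) = 1/573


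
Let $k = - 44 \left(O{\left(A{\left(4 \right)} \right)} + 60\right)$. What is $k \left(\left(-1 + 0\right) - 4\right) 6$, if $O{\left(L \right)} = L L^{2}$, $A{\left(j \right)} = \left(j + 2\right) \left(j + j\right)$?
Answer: $146060640$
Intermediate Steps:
$A{\left(j \right)} = 2 j \left(2 + j\right)$ ($A{\left(j \right)} = \left(2 + j\right) 2 j = 2 j \left(2 + j\right)$)
$O{\left(L \right)} = L^{3}$
$k = -4868688$ ($k = - 44 \left(\left(2 \cdot 4 \left(2 + 4\right)\right)^{3} + 60\right) = - 44 \left(\left(2 \cdot 4 \cdot 6\right)^{3} + 60\right) = - 44 \left(48^{3} + 60\right) = - 44 \left(110592 + 60\right) = \left(-44\right) 110652 = -4868688$)
$k \left(\left(-1 + 0\right) - 4\right) 6 = - 4868688 \left(\left(-1 + 0\right) - 4\right) 6 = - 4868688 \left(-1 - 4\right) 6 = - 4868688 \left(\left(-5\right) 6\right) = \left(-4868688\right) \left(-30\right) = 146060640$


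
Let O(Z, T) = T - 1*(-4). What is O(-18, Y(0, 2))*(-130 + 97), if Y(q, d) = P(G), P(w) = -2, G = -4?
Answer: -66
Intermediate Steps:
Y(q, d) = -2
O(Z, T) = 4 + T (O(Z, T) = T + 4 = 4 + T)
O(-18, Y(0, 2))*(-130 + 97) = (4 - 2)*(-130 + 97) = 2*(-33) = -66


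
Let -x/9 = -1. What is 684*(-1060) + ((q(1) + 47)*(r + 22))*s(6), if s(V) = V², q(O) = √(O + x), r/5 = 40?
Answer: -349416 + 7992*√10 ≈ -3.2414e+5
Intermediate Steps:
x = 9 (x = -9*(-1) = 9)
r = 200 (r = 5*40 = 200)
q(O) = √(9 + O) (q(O) = √(O + 9) = √(9 + O))
684*(-1060) + ((q(1) + 47)*(r + 22))*s(6) = 684*(-1060) + ((√(9 + 1) + 47)*(200 + 22))*6² = -725040 + ((√10 + 47)*222)*36 = -725040 + ((47 + √10)*222)*36 = -725040 + (10434 + 222*√10)*36 = -725040 + (375624 + 7992*√10) = -349416 + 7992*√10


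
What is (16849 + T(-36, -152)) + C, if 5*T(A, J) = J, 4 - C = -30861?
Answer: 238418/5 ≈ 47684.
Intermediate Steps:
C = 30865 (C = 4 - 1*(-30861) = 4 + 30861 = 30865)
T(A, J) = J/5
(16849 + T(-36, -152)) + C = (16849 + (⅕)*(-152)) + 30865 = (16849 - 152/5) + 30865 = 84093/5 + 30865 = 238418/5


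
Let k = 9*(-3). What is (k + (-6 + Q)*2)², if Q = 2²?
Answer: 961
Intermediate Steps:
Q = 4
k = -27
(k + (-6 + Q)*2)² = (-27 + (-6 + 4)*2)² = (-27 - 2*2)² = (-27 - 4)² = (-31)² = 961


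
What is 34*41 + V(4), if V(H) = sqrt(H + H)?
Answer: 1394 + 2*sqrt(2) ≈ 1396.8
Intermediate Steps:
V(H) = sqrt(2)*sqrt(H) (V(H) = sqrt(2*H) = sqrt(2)*sqrt(H))
34*41 + V(4) = 34*41 + sqrt(2)*sqrt(4) = 1394 + sqrt(2)*2 = 1394 + 2*sqrt(2)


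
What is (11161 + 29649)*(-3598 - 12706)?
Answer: -665366240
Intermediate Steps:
(11161 + 29649)*(-3598 - 12706) = 40810*(-16304) = -665366240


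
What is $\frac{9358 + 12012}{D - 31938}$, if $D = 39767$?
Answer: $\frac{21370}{7829} \approx 2.7296$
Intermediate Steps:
$\frac{9358 + 12012}{D - 31938} = \frac{9358 + 12012}{39767 - 31938} = \frac{21370}{7829}$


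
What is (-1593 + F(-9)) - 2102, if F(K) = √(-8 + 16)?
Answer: -3695 + 2*√2 ≈ -3692.2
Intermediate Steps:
F(K) = 2*√2 (F(K) = √8 = 2*√2)
(-1593 + F(-9)) - 2102 = (-1593 + 2*√2) - 2102 = -3695 + 2*√2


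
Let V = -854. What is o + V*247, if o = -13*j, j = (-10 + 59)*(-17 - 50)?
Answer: -168259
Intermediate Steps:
j = -3283 (j = 49*(-67) = -3283)
o = 42679 (o = -13*(-3283) = 42679)
o + V*247 = 42679 - 854*247 = 42679 - 210938 = -168259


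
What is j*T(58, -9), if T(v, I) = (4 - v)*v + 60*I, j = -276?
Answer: 1013472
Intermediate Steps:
T(v, I) = 60*I + v*(4 - v) (T(v, I) = v*(4 - v) + 60*I = 60*I + v*(4 - v))
j*T(58, -9) = -276*(-1*58² + 4*58 + 60*(-9)) = -276*(-1*3364 + 232 - 540) = -276*(-3364 + 232 - 540) = -276*(-3672) = 1013472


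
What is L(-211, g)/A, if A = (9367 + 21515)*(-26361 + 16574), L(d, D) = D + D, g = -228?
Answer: 76/50373689 ≈ 1.5087e-6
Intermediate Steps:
L(d, D) = 2*D
A = -302242134 (A = 30882*(-9787) = -302242134)
L(-211, g)/A = (2*(-228))/(-302242134) = -456*(-1/302242134) = 76/50373689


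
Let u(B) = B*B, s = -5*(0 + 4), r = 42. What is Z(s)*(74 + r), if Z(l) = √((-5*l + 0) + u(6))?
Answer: 232*√34 ≈ 1352.8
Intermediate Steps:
s = -20 (s = -5*4 = -20)
u(B) = B²
Z(l) = √(36 - 5*l) (Z(l) = √((-5*l + 0) + 6²) = √(-5*l + 36) = √(36 - 5*l))
Z(s)*(74 + r) = √(36 - 5*(-20))*(74 + 42) = √(36 + 100)*116 = √136*116 = (2*√34)*116 = 232*√34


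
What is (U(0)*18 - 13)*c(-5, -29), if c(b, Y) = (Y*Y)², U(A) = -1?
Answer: -21925711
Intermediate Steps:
c(b, Y) = Y⁴ (c(b, Y) = (Y²)² = Y⁴)
(U(0)*18 - 13)*c(-5, -29) = (-1*18 - 13)*(-29)⁴ = (-18 - 13)*707281 = -31*707281 = -21925711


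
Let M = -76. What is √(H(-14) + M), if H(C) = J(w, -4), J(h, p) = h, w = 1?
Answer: 5*I*√3 ≈ 8.6602*I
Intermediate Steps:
H(C) = 1
√(H(-14) + M) = √(1 - 76) = √(-75) = 5*I*√3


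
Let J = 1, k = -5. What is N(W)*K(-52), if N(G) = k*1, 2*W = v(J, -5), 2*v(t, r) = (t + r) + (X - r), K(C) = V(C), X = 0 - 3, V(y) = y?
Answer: 260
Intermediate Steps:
X = -3
K(C) = C
v(t, r) = -3/2 + t/2 (v(t, r) = ((t + r) + (-3 - r))/2 = ((r + t) + (-3 - r))/2 = (-3 + t)/2 = -3/2 + t/2)
W = -½ (W = (-3/2 + (½)*1)/2 = (-3/2 + ½)/2 = (½)*(-1) = -½ ≈ -0.50000)
N(G) = -5 (N(G) = -5*1 = -5)
N(W)*K(-52) = -5*(-52) = 260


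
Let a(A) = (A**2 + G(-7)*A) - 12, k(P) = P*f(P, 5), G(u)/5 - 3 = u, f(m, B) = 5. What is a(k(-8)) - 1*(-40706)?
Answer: 43094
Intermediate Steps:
G(u) = 15 + 5*u
k(P) = 5*P (k(P) = P*5 = 5*P)
a(A) = -12 + A**2 - 20*A (a(A) = (A**2 + (15 + 5*(-7))*A) - 12 = (A**2 + (15 - 35)*A) - 12 = (A**2 - 20*A) - 12 = -12 + A**2 - 20*A)
a(k(-8)) - 1*(-40706) = (-12 + (5*(-8))**2 - 100*(-8)) - 1*(-40706) = (-12 + (-40)**2 - 20*(-40)) + 40706 = (-12 + 1600 + 800) + 40706 = 2388 + 40706 = 43094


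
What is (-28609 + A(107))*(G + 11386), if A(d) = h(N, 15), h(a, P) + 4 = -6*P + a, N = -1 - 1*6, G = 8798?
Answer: -579482640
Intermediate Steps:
N = -7 (N = -1 - 6 = -7)
h(a, P) = -4 + a - 6*P (h(a, P) = -4 + (-6*P + a) = -4 + (a - 6*P) = -4 + a - 6*P)
A(d) = -101 (A(d) = -4 - 7 - 6*15 = -4 - 7 - 90 = -101)
(-28609 + A(107))*(G + 11386) = (-28609 - 101)*(8798 + 11386) = -28710*20184 = -579482640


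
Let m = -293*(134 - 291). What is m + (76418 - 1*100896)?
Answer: 21523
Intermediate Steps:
m = 46001 (m = -293*(-157) = 46001)
m + (76418 - 1*100896) = 46001 + (76418 - 1*100896) = 46001 + (76418 - 100896) = 46001 - 24478 = 21523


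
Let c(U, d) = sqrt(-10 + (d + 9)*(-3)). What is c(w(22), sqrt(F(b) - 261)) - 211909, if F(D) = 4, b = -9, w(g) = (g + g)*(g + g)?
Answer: -211909 + sqrt(-37 - 3*I*sqrt(257)) ≈ -2.1191e+5 - 6.9885*I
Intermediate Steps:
w(g) = 4*g**2 (w(g) = (2*g)*(2*g) = 4*g**2)
c(U, d) = sqrt(-37 - 3*d) (c(U, d) = sqrt(-10 + (9 + d)*(-3)) = sqrt(-10 + (-27 - 3*d)) = sqrt(-37 - 3*d))
c(w(22), sqrt(F(b) - 261)) - 211909 = sqrt(-37 - 3*sqrt(4 - 261)) - 211909 = sqrt(-37 - 3*I*sqrt(257)) - 211909 = -211909 + sqrt(-37 - 3*I*sqrt(257))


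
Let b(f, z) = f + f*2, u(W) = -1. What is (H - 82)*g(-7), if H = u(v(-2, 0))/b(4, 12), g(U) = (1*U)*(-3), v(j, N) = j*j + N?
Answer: -6895/4 ≈ -1723.8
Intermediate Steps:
v(j, N) = N + j**2 (v(j, N) = j**2 + N = N + j**2)
g(U) = -3*U (g(U) = U*(-3) = -3*U)
b(f, z) = 3*f (b(f, z) = f + 2*f = 3*f)
H = -1/12 (H = -1/(3*4) = -1/12 ≈ -0.083333)
(H - 82)*g(-7) = (-1/12 - 82)*(-3*(-7)) = -985/12*21 = -6895/4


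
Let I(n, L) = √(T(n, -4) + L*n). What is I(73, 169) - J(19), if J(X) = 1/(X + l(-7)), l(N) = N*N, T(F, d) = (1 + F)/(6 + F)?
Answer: -1/68 + √77001063/79 ≈ 111.06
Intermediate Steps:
T(F, d) = (1 + F)/(6 + F)
l(N) = N²
I(n, L) = √(L*n + (1 + n)/(6 + n)) (I(n, L) = √((1 + n)/(6 + n) + L*n) = √(L*n + (1 + n)/(6 + n)))
J(X) = 1/(49 + X) (J(X) = 1/(X + (-7)²) = 1/(X + 49) = 1/(49 + X))
I(73, 169) - J(19) = √((1 + 73 + 169*73*(6 + 73))/(6 + 73)) - 1/(49 + 19) = √((1 + 73 + 169*73*79)/79) - 1/68 = √((1 + 73 + 974623)/79) - 1*1/68 = √((1/79)*974697) - 1/68 = √(974697/79) - 1/68 = √77001063/79 - 1/68 = -1/68 + √77001063/79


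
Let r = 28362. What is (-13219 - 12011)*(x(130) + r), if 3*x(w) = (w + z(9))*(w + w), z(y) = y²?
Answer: -1176945860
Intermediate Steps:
x(w) = 2*w*(81 + w)/3 (x(w) = ((w + 9²)*(w + w))/3 = ((w + 81)*(2*w))/3 = ((81 + w)*(2*w))/3 = (2*w*(81 + w))/3 = 2*w*(81 + w)/3)
(-13219 - 12011)*(x(130) + r) = (-13219 - 12011)*((⅔)*130*(81 + 130) + 28362) = -25230*((⅔)*130*211 + 28362) = -25230*(54860/3 + 28362) = -25230*139946/3 = -1176945860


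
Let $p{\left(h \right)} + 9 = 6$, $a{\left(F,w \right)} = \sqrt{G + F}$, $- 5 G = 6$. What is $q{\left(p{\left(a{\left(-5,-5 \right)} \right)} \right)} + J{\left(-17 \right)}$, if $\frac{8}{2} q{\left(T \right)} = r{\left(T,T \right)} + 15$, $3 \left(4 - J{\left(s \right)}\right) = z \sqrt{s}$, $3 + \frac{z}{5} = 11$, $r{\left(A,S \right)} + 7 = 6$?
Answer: $\frac{15}{2} - \frac{40 i \sqrt{17}}{3} \approx 7.5 - 54.975 i$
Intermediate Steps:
$G = - \frac{6}{5}$ ($G = \left(- \frac{1}{5}\right) 6 = - \frac{6}{5} \approx -1.2$)
$r{\left(A,S \right)} = -1$ ($r{\left(A,S \right)} = -7 + 6 = -1$)
$a{\left(F,w \right)} = \sqrt{- \frac{6}{5} + F}$
$p{\left(h \right)} = -3$ ($p{\left(h \right)} = -9 + 6 = -3$)
$z = 40$ ($z = -15 + 5 \cdot 11 = -15 + 55 = 40$)
$J{\left(s \right)} = 4 - \frac{40 \sqrt{s}}{3}$
$q{\left(T \right)} = \frac{7}{2}$ ($q{\left(T \right)} = \frac{-1 + 15}{4} = \frac{1}{4} \cdot 14 = \frac{7}{2}$)
$q{\left(p{\left(a{\left(-5,-5 \right)} \right)} \right)} + J{\left(-17 \right)} = \frac{7}{2} + \left(4 - \frac{40 \sqrt{-17}}{3}\right) = \frac{7}{2} + \left(4 - \frac{40 i \sqrt{17}}{3}\right) = \frac{15}{2} - \frac{40 i \sqrt{17}}{3}$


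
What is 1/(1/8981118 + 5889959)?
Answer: 8981118/52898416794163 ≈ 1.6978e-7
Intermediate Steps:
1/(1/8981118 + 5889959) = 1/(52898416794163/8981118) = 8981118/52898416794163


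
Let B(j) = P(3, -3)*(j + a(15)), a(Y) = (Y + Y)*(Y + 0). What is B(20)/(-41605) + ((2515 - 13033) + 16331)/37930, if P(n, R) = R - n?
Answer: 69762493/315615530 ≈ 0.22104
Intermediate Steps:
a(Y) = 2*Y² (a(Y) = (2*Y)*Y = 2*Y²)
B(j) = -2700 - 6*j (B(j) = (-3 - 1*3)*(j + 2*15²) = (-3 - 3)*(j + 2*225) = -6*(j + 450) = -6*(450 + j) = -2700 - 6*j)
B(20)/(-41605) + ((2515 - 13033) + 16331)/37930 = (-2700 - 6*20)/(-41605) + ((2515 - 13033) + 16331)/37930 = (-2700 - 120)*(-1/41605) + (-10518 + 16331)*(1/37930) = -2820*(-1/41605) + 5813*(1/37930) = 564/8321 + 5813/37930 = 69762493/315615530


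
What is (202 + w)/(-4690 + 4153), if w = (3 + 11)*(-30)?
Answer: 218/537 ≈ 0.40596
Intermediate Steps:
w = -420 (w = 14*(-30) = -420)
(202 + w)/(-4690 + 4153) = (202 - 420)/(-4690 + 4153) = -218/(-537) = -218*(-1/537) = 218/537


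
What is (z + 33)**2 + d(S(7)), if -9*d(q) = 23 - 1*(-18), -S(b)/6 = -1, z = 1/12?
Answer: 156953/144 ≈ 1090.0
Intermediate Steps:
z = 1/12 ≈ 0.083333
S(b) = 6 (S(b) = -6*(-1) = 6)
d(q) = -41/9 (d(q) = -(23 - 1*(-18))/9 = -(23 + 18)/9 = -1/9*41 = -41/9)
(z + 33)**2 + d(S(7)) = (1/12 + 33)**2 - 41/9 = (397/12)**2 - 41/9 = 157609/144 - 41/9 = 156953/144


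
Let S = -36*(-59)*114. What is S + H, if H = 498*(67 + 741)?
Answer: 644520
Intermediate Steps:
S = 242136 (S = 2124*114 = 242136)
H = 402384 (H = 498*808 = 402384)
S + H = 242136 + 402384 = 644520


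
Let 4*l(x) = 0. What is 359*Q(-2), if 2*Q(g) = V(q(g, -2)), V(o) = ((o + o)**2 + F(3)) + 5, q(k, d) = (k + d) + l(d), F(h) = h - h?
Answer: 24771/2 ≈ 12386.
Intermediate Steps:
l(x) = 0 (l(x) = (1/4)*0 = 0)
F(h) = 0
q(k, d) = d + k (q(k, d) = (k + d) + 0 = (d + k) + 0 = d + k)
V(o) = 5 + 4*o**2 (V(o) = ((o + o)**2 + 0) + 5 = ((2*o)**2 + 0) + 5 = (4*o**2 + 0) + 5 = 4*o**2 + 5 = 5 + 4*o**2)
Q(g) = 5/2 + 2*(-2 + g)**2 (Q(g) = (5 + 4*(-2 + g)**2)/2 = 5/2 + 2*(-2 + g)**2)
359*Q(-2) = 359*(5/2 + 2*(-2 - 2)**2) = 359*(5/2 + 2*(-4)**2) = 359*(5/2 + 2*16) = 359*(5/2 + 32) = 359*(69/2) = 24771/2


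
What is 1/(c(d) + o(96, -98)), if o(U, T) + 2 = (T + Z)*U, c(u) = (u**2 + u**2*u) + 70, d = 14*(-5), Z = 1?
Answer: -1/347344 ≈ -2.8790e-6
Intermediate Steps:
d = -70
c(u) = 70 + u**2 + u**3 (c(u) = (u**2 + u**3) + 70 = 70 + u**2 + u**3)
o(U, T) = -2 + U*(1 + T) (o(U, T) = -2 + (T + 1)*U = -2 + (1 + T)*U = -2 + U*(1 + T))
1/(c(d) + o(96, -98)) = 1/((70 + (-70)**2 + (-70)**3) + (-2 + 96 - 98*96)) = 1/((70 + 4900 - 343000) + (-2 + 96 - 9408)) = 1/(-338030 - 9314) = 1/(-347344) = -1/347344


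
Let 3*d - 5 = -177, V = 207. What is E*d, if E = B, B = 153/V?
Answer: -2924/69 ≈ -42.377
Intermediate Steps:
d = -172/3 (d = 5/3 + (⅓)*(-177) = 5/3 - 59 = -172/3 ≈ -57.333)
B = 17/23 (B = 153/207 = 153*(1/207) = 17/23 ≈ 0.73913)
E = 17/23 ≈ 0.73913
E*d = (17/23)*(-172/3) = -2924/69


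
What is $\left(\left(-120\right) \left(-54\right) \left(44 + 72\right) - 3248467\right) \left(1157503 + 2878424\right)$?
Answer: $-10076850066549$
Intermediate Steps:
$\left(\left(-120\right) \left(-54\right) \left(44 + 72\right) - 3248467\right) \left(1157503 + 2878424\right) = \left(6480 \cdot 116 - 3248467\right) 4035927 = \left(751680 - 3248467\right) 4035927 = \left(-2496787\right) 4035927 = -10076850066549$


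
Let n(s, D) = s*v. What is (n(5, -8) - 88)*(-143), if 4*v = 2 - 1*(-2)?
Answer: 11869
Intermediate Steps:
v = 1 (v = (2 - 1*(-2))/4 = (2 + 2)/4 = (1/4)*4 = 1)
n(s, D) = s (n(s, D) = s*1 = s)
(n(5, -8) - 88)*(-143) = (5 - 88)*(-143) = -83*(-143) = 11869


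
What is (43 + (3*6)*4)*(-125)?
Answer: -14375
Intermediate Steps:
(43 + (3*6)*4)*(-125) = (43 + 18*4)*(-125) = (43 + 72)*(-125) = 115*(-125) = -14375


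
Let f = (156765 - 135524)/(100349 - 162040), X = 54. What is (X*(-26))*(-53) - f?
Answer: 4590571933/61691 ≈ 74412.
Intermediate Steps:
f = -21241/61691 (f = 21241/(-61691) = 21241*(-1/61691) = -21241/61691 ≈ -0.34431)
(X*(-26))*(-53) - f = (54*(-26))*(-53) - 1*(-21241/61691) = -1404*(-53) + 21241/61691 = 74412 + 21241/61691 = 4590571933/61691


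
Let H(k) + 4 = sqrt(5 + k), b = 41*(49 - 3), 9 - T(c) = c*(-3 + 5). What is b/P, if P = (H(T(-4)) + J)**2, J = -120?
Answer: 1886/(124 - sqrt(22))**2 ≈ 0.13249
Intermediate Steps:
T(c) = 9 - 2*c (T(c) = 9 - c*(-3 + 5) = 9 - c*2 = 9 - 2*c)
b = 1886 (b = 41*46 = 1886)
H(k) = -4 + sqrt(5 + k)
P = (-124 + sqrt(22))**2 (P = ((-4 + sqrt(5 + (9 - 2*(-4)))) - 120)**2 = ((-4 + sqrt(5 + (9 + 8))) - 120)**2 = ((-4 + sqrt(5 + 17)) - 120)**2 = ((-4 + sqrt(22)) - 120)**2 = (-124 + sqrt(22))**2 ≈ 14235.)
b/P = 1886/((124 - sqrt(22))**2) = 1886/(124 - sqrt(22))**2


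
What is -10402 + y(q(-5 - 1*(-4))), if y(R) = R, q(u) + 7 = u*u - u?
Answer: -10407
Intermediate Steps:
q(u) = -7 + u² - u (q(u) = -7 + (u*u - u) = -7 + (u² - u) = -7 + u² - u)
-10402 + y(q(-5 - 1*(-4))) = -10402 + (-7 + (-5 - 1*(-4))² - (-5 - 1*(-4))) = -10402 + (-7 + (-5 + 4)² - (-5 + 4)) = -10402 + (-7 + (-1)² - 1*(-1)) = -10402 + (-7 + 1 + 1) = -10402 - 5 = -10407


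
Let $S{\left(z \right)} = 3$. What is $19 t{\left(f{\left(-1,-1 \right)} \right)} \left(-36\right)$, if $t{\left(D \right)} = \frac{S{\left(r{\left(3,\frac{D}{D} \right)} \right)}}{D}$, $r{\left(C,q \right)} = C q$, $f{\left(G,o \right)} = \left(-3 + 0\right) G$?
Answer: $-684$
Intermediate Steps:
$f{\left(G,o \right)} = - 3 G$
$t{\left(D \right)} = \frac{3}{D}$
$19 t{\left(f{\left(-1,-1 \right)} \right)} \left(-36\right) = 19 \frac{3}{\left(-3\right) \left(-1\right)} \left(-36\right) = 19 \cdot \frac{3}{3} \left(-36\right) = 19 \cdot 3 \cdot \frac{1}{3} \left(-36\right) = 19 \cdot 1 \left(-36\right) = 19 \left(-36\right) = -684$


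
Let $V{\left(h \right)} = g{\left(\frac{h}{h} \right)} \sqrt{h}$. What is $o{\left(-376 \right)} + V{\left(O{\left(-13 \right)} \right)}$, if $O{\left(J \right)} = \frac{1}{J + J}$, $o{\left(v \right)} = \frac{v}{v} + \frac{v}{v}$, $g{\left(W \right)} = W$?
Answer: $2 + \frac{i \sqrt{26}}{26} \approx 2.0 + 0.19612 i$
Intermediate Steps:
$o{\left(v \right)} = 2$ ($o{\left(v \right)} = 1 + 1 = 2$)
$O{\left(J \right)} = \frac{1}{2 J}$
$V{\left(h \right)} = \sqrt{h}$ ($V{\left(h \right)} = \frac{h}{h} \sqrt{h} = 1 \sqrt{h} = \sqrt{h}$)
$o{\left(-376 \right)} + V{\left(O{\left(-13 \right)} \right)} = 2 + \sqrt{\frac{1}{2 \left(-13\right)}} = 2 + \sqrt{\frac{1}{2} \left(- \frac{1}{13}\right)} = 2 + \sqrt{- \frac{1}{26}} = 2 + \frac{i \sqrt{26}}{26}$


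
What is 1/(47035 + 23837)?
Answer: 1/70872 ≈ 1.4110e-5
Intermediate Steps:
1/(47035 + 23837) = 1/70872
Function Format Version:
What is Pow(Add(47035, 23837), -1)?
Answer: Rational(1, 70872) ≈ 1.4110e-5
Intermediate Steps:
Pow(Add(47035, 23837), -1) = Pow(70872, -1) = Rational(1, 70872)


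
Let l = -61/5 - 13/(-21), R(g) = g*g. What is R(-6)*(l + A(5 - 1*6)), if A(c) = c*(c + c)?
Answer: -12072/35 ≈ -344.91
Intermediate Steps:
R(g) = g²
A(c) = 2*c² (A(c) = c*(2*c) = 2*c²)
l = -1216/105 (l = -61*⅕ - 13*(-1/21) = -61/5 + 13/21 = -1216/105 ≈ -11.581)
R(-6)*(l + A(5 - 1*6)) = (-6)²*(-1216/105 + 2*(5 - 1*6)²) = 36*(-1216/105 + 2*(5 - 6)²) = 36*(-1216/105 + 2*(-1)²) = 36*(-1216/105 + 2*1) = 36*(-1216/105 + 2) = 36*(-1006/105) = -12072/35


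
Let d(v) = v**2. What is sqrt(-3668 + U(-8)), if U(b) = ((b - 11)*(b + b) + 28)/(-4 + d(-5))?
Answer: 2*I*sqrt(402654)/21 ≈ 60.433*I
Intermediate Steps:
U(b) = 4/3 + 2*b*(-11 + b)/21 (U(b) = ((b - 11)*(b + b) + 28)/(-4 + (-5)**2) = ((-11 + b)*(2*b) + 28)/(-4 + 25) = (2*b*(-11 + b) + 28)/21 = (28 + 2*b*(-11 + b))*(1/21) = 4/3 + 2*b*(-11 + b)/21)
sqrt(-3668 + U(-8)) = sqrt(-3668 + (4/3 - 22/21*(-8) + (2/21)*(-8)**2)) = sqrt(-3668 + (4/3 + 176/21 + (2/21)*64)) = sqrt(-3668 + (4/3 + 176/21 + 128/21)) = sqrt(-3668 + 332/21) = sqrt(-76696/21) = 2*I*sqrt(402654)/21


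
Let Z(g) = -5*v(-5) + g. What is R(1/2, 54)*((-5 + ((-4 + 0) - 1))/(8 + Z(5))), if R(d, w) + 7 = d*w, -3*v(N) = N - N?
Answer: -200/13 ≈ -15.385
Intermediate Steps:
v(N) = 0 (v(N) = -(N - N)/3 = -⅓*0 = 0)
Z(g) = g (Z(g) = -5*0 + g = 0 + g = g)
R(d, w) = -7 + d*w
R(1/2, 54)*((-5 + ((-4 + 0) - 1))/(8 + Z(5))) = (-7 + 54/2)*((-5 + ((-4 + 0) - 1))/(8 + 5)) = (-7 + (½)*54)*((-5 + (-4 - 1))/13) = (-7 + 27)*((-5 - 5)*(1/13)) = 20*(-10*1/13) = 20*(-10/13) = -200/13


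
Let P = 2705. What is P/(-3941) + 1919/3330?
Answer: -1444871/13123530 ≈ -0.11010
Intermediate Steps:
P/(-3941) + 1919/3330 = 2705/(-3941) + 1919/3330 = 2705*(-1/3941) + 1919*(1/3330) = -2705/3941 + 1919/3330 = -1444871/13123530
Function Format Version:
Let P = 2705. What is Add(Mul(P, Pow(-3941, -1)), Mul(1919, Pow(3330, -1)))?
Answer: Rational(-1444871, 13123530) ≈ -0.11010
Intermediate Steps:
Add(Mul(P, Pow(-3941, -1)), Mul(1919, Pow(3330, -1))) = Add(Mul(2705, Pow(-3941, -1)), Mul(1919, Pow(3330, -1))) = Add(Mul(2705, Rational(-1, 3941)), Mul(1919, Rational(1, 3330))) = Add(Rational(-2705, 3941), Rational(1919, 3330)) = Rational(-1444871, 13123530)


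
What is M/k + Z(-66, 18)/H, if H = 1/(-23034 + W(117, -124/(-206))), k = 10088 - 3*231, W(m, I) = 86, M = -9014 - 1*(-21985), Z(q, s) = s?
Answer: -3880723309/9395 ≈ -4.1306e+5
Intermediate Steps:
M = 12971 (M = -9014 + 21985 = 12971)
k = 9395 (k = 10088 - 1*693 = 10088 - 693 = 9395)
H = -1/22948 (H = 1/(-23034 + 86) = 1/(-22948) = -1/22948 ≈ -4.3577e-5)
M/k + Z(-66, 18)/H = 12971/9395 + 18/(-1/22948) = 12971*(1/9395) + 18*(-22948) = 12971/9395 - 413064 = -3880723309/9395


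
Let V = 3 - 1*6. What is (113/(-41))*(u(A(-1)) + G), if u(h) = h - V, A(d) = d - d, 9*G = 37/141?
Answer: -434372/52029 ≈ -8.3486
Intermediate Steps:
V = -3 (V = 3 - 6 = -3)
G = 37/1269 (G = (37/141)/9 = (37*(1/141))/9 = (⅑)*(37/141) = 37/1269 ≈ 0.029157)
A(d) = 0
u(h) = 3 + h (u(h) = h - 1*(-3) = h + 3 = 3 + h)
(113/(-41))*(u(A(-1)) + G) = (113/(-41))*((3 + 0) + 37/1269) = (113*(-1/41))*(3 + 37/1269) = -113/41*3844/1269 = -434372/52029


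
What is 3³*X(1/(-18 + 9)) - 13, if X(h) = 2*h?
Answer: -19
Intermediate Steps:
3³*X(1/(-18 + 9)) - 13 = 3³*(2/(-18 + 9)) - 13 = 27*(2/(-9)) - 13 = 27*(2*(-⅑)) - 13 = 27*(-2/9) - 13 = -6 - 13 = -19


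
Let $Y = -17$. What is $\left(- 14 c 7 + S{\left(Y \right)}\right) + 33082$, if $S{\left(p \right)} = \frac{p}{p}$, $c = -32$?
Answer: $36219$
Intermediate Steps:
$S{\left(p \right)} = 1$
$\left(- 14 c 7 + S{\left(Y \right)}\right) + 33082 = \left(\left(-14\right) \left(-32\right) 7 + 1\right) + 33082 = \left(448 \cdot 7 + 1\right) + 33082 = \left(3136 + 1\right) + 33082 = 3137 + 33082 = 36219$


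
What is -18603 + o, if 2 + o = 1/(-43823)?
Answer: -815326916/43823 ≈ -18605.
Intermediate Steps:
o = -87647/43823 (o = -2 + 1/(-43823) = -2 - 1/43823 = -87647/43823 ≈ -2.0000)
-18603 + o = -18603 - 87647/43823 = -815326916/43823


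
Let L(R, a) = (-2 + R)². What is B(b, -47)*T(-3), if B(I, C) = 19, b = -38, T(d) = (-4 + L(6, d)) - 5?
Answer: 133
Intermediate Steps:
T(d) = 7 (T(d) = (-4 + (-2 + 6)²) - 5 = (-4 + 4²) - 5 = (-4 + 16) - 5 = 12 - 5 = 7)
B(b, -47)*T(-3) = 19*7 = 133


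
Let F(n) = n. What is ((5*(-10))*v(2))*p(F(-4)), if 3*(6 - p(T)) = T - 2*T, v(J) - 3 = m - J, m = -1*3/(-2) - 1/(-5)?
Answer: -630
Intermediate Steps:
m = 17/10 (m = -3*(-½) - 1*(-⅕) = 3/2 + ⅕ = 17/10 ≈ 1.7000)
v(J) = 47/10 - J (v(J) = 3 + (17/10 - J) = 47/10 - J)
p(T) = 6 + T/3 (p(T) = 6 - (T - 2*T)/3 = 6 - (-1)*T/3 = 6 + T/3)
((5*(-10))*v(2))*p(F(-4)) = ((5*(-10))*(47/10 - 1*2))*(6 + (⅓)*(-4)) = (-50*(47/10 - 2))*(6 - 4/3) = -50*27/10*(14/3) = -135*14/3 = -630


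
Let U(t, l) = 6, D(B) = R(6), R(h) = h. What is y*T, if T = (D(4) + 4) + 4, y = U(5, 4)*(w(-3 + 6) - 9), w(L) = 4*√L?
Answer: -756 + 336*√3 ≈ -174.03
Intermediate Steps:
D(B) = 6
y = -54 + 24*√3 (y = 6*(4*√(-3 + 6) - 9) = 6*(4*√3 - 9) = 6*(-9 + 4*√3) = -54 + 24*√3 ≈ -12.431)
T = 14 (T = (6 + 4) + 4 = 10 + 4 = 14)
y*T = (-54 + 24*√3)*14 = -756 + 336*√3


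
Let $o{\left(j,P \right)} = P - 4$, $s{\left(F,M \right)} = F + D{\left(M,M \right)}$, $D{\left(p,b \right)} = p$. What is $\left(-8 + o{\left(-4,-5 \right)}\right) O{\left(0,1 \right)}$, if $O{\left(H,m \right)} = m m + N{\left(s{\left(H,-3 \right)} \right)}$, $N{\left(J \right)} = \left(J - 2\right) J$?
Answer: $-272$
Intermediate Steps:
$s{\left(F,M \right)} = F + M$
$N{\left(J \right)} = J \left(-2 + J\right)$ ($N{\left(J \right)} = \left(-2 + J\right) J = J \left(-2 + J\right)$)
$o{\left(j,P \right)} = -4 + P$ ($o{\left(j,P \right)} = P - 4 = -4 + P$)
$O{\left(H,m \right)} = m^{2} + \left(-5 + H\right) \left(-3 + H\right)$ ($O{\left(H,m \right)} = m m + \left(H - 3\right) \left(-2 + \left(H - 3\right)\right) = m^{2} + \left(-3 + H\right) \left(-2 + \left(-3 + H\right)\right) = m^{2} + \left(-3 + H\right) \left(-5 + H\right) = m^{2} + \left(-5 + H\right) \left(-3 + H\right)$)
$\left(-8 + o{\left(-4,-5 \right)}\right) O{\left(0,1 \right)} = \left(-8 - 9\right) \left(1^{2} + \left(-5 + 0\right) \left(-3 + 0\right)\right) = \left(-8 - 9\right) \left(1 - -15\right) = - 17 \left(1 + 15\right) = \left(-17\right) 16 = -272$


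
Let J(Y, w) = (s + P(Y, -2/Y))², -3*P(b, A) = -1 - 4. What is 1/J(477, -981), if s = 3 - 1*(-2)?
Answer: 9/400 ≈ 0.022500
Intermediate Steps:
P(b, A) = 5/3 (P(b, A) = -(-1 - 4)/3 = -⅓*(-5) = 5/3)
s = 5 (s = 3 + 2 = 5)
J(Y, w) = 400/9 (J(Y, w) = (5 + 5/3)² = (20/3)² = 400/9)
1/J(477, -981) = 1/(400/9) = 9/400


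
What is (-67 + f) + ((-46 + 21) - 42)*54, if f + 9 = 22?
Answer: -3672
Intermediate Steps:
f = 13 (f = -9 + 22 = 13)
(-67 + f) + ((-46 + 21) - 42)*54 = (-67 + 13) + ((-46 + 21) - 42)*54 = -54 + (-25 - 42)*54 = -54 - 67*54 = -54 - 3618 = -3672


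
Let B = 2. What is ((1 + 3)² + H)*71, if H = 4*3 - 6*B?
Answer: 1136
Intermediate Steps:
H = 0 (H = 4*3 - 6*2 = 12 - 12 = 0)
((1 + 3)² + H)*71 = ((1 + 3)² + 0)*71 = (4² + 0)*71 = (16 + 0)*71 = 16*71 = 1136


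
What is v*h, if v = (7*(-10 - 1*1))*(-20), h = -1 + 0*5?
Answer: -1540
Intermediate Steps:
h = -1 (h = -1 + 0 = -1)
v = 1540 (v = (7*(-10 - 1))*(-20) = (7*(-11))*(-20) = -77*(-20) = 1540)
v*h = 1540*(-1) = -1540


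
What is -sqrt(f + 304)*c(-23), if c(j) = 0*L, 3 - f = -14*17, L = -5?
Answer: 0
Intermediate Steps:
f = 241 (f = 3 - (-14)*17 = 3 - 1*(-238) = 3 + 238 = 241)
c(j) = 0 (c(j) = 0*(-5) = 0)
-sqrt(f + 304)*c(-23) = -sqrt(241 + 304)*0 = -sqrt(545)*0 = -1*0 = 0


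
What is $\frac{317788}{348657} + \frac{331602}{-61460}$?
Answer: $- \frac{48042054017}{10714229610} \approx -4.4839$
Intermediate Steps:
$\frac{317788}{348657} + \frac{331602}{-61460} = 317788 \cdot \frac{1}{348657} + 331602 \left(- \frac{1}{61460}\right) = \frac{317788}{348657} - \frac{165801}{30730} = - \frac{48042054017}{10714229610}$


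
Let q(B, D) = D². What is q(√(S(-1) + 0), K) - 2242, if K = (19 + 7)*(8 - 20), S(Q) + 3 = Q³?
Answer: 95102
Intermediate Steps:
S(Q) = -3 + Q³
K = -312 (K = 26*(-12) = -312)
q(√(S(-1) + 0), K) - 2242 = (-312)² - 2242 = 97344 - 2242 = 95102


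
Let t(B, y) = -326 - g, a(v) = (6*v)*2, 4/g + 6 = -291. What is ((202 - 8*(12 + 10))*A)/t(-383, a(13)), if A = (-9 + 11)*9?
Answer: -69498/48409 ≈ -1.4356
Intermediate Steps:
A = 18 (A = 2*9 = 18)
g = -4/297 (g = 4/(-6 - 291) = 4/(-297) = 4*(-1/297) = -4/297 ≈ -0.013468)
a(v) = 12*v
t(B, y) = -96818/297 (t(B, y) = -326 - 1*(-4/297) = -326 + 4/297 = -96818/297)
((202 - 8*(12 + 10))*A)/t(-383, a(13)) = ((202 - 8*(12 + 10))*18)/(-96818/297) = ((202 - 8*22)*18)*(-297/96818) = ((202 - 176)*18)*(-297/96818) = (26*18)*(-297/96818) = 468*(-297/96818) = -69498/48409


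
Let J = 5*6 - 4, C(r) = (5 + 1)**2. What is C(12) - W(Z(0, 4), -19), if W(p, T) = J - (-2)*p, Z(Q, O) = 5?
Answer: 0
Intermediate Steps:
C(r) = 36 (C(r) = 6**2 = 36)
J = 26 (J = 30 - 4 = 26)
W(p, T) = 26 + 2*p (W(p, T) = 26 - (-2)*p = 26 + 2*p)
C(12) - W(Z(0, 4), -19) = 36 - (26 + 2*5) = 36 - (26 + 10) = 36 - 1*36 = 36 - 36 = 0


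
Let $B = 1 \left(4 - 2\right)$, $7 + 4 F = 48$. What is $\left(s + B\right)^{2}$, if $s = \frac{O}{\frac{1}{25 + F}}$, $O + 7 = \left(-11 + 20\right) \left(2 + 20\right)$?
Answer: $\frac{725709721}{16} \approx 4.5357 \cdot 10^{7}$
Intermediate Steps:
$F = \frac{41}{4}$ ($F = - \frac{7}{4} + \frac{1}{4} \cdot 48 = - \frac{7}{4} + 12 = \frac{41}{4} \approx 10.25$)
$O = 191$ ($O = -7 + \left(-11 + 20\right) \left(2 + 20\right) = -7 + 9 \cdot 22 = -7 + 198 = 191$)
$B = 2$ ($B = 1 \cdot 2 = 2$)
$s = \frac{26931}{4}$ ($s = \frac{191}{\frac{1}{25 + \frac{41}{4}}} = \frac{191}{\frac{1}{\frac{141}{4}}} = \frac{191}{\frac{4}{141}} = 191 \cdot \frac{141}{4} = \frac{26931}{4} \approx 6732.8$)
$\left(s + B\right)^{2} = \left(\frac{26931}{4} + 2\right)^{2} = \left(\frac{26939}{4}\right)^{2} = \frac{725709721}{16}$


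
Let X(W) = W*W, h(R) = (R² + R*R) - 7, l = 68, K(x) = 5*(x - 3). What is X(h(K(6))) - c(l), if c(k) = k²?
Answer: 191625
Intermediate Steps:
K(x) = -15 + 5*x (K(x) = 5*(-3 + x) = -15 + 5*x)
h(R) = -7 + 2*R² (h(R) = (R² + R²) - 7 = 2*R² - 7 = -7 + 2*R²)
X(W) = W²
X(h(K(6))) - c(l) = (-7 + 2*(-15 + 5*6)²)² - 1*68² = (-7 + 2*(-15 + 30)²)² - 1*4624 = (-7 + 2*15²)² - 4624 = (-7 + 2*225)² - 4624 = (-7 + 450)² - 4624 = 443² - 4624 = 196249 - 4624 = 191625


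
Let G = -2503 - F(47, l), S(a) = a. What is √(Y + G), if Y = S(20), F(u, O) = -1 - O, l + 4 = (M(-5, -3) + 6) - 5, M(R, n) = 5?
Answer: 4*I*√155 ≈ 49.8*I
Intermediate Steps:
l = 2 (l = -4 + ((5 + 6) - 5) = -4 + (11 - 5) = -4 + 6 = 2)
Y = 20
G = -2500 (G = -2503 - (-1 - 1*2) = -2503 - (-1 - 2) = -2503 - 1*(-3) = -2503 + 3 = -2500)
√(Y + G) = √(20 - 2500) = √(-2480) = 4*I*√155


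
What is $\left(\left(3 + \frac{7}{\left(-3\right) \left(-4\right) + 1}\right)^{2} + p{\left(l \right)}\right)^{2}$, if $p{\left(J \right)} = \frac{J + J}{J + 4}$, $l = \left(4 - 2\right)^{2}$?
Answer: $\frac{5221225}{28561} \approx 182.81$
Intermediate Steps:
$l = 4$ ($l = 2^{2} = 4$)
$p{\left(J \right)} = \frac{2 J}{4 + J}$
$\left(\left(3 + \frac{7}{\left(-3\right) \left(-4\right) + 1}\right)^{2} + p{\left(l \right)}\right)^{2} = \left(\left(3 + \frac{7}{\left(-3\right) \left(-4\right) + 1}\right)^{2} + 2 \cdot 4 \frac{1}{4 + 4}\right)^{2} = \left(\left(3 + \frac{7}{12 + 1}\right)^{2} + 2 \cdot 4 \cdot \frac{1}{8}\right)^{2} = \left(\left(3 + \frac{7}{13}\right)^{2} + 2 \cdot 4 \cdot \frac{1}{8}\right)^{2} = \left(\left(3 + 7 \cdot \frac{1}{13}\right)^{2} + 1\right)^{2} = \left(\left(3 + \frac{7}{13}\right)^{2} + 1\right)^{2} = \left(\left(\frac{46}{13}\right)^{2} + 1\right)^{2} = \left(\frac{2116}{169} + 1\right)^{2} = \left(\frac{2285}{169}\right)^{2} = \frac{5221225}{28561}$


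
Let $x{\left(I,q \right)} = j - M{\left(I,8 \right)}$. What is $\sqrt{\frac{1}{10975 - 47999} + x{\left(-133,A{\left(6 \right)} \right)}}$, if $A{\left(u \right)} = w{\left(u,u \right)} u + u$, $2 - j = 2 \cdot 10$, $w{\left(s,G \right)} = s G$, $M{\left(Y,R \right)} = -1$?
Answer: $\frac{i \sqrt{1456452426}}{9256} \approx 4.1231 i$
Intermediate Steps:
$w{\left(s,G \right)} = G s$
$j = -18$ ($j = 2 - 2 \cdot 10 = 2 - 20 = -18$)
$A{\left(u \right)} = u + u^{3}$ ($A{\left(u \right)} = u u u + u = u^{2} u + u = u^{3} + u = u + u^{3}$)
$x{\left(I,q \right)} = -17$ ($x{\left(I,q \right)} = -18 - -1 = -18 + 1 = -17$)
$\sqrt{\frac{1}{10975 - 47999} + x{\left(-133,A{\left(6 \right)} \right)}} = \sqrt{\frac{1}{10975 - 47999} - 17} = \sqrt{\frac{1}{-37024} - 17} = \sqrt{- \frac{1}{37024} - 17} = \sqrt{- \frac{629409}{37024}} = \frac{i \sqrt{1456452426}}{9256}$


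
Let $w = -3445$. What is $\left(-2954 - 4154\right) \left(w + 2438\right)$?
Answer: $7157756$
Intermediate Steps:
$\left(-2954 - 4154\right) \left(w + 2438\right) = \left(-2954 - 4154\right) \left(-3445 + 2438\right) = \left(-7108\right) \left(-1007\right) = 7157756$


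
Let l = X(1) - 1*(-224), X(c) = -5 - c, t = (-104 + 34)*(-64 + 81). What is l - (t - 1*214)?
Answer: 1622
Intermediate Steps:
t = -1190 (t = -70*17 = -1190)
l = 218 (l = (-5 - 1*1) - 1*(-224) = (-5 - 1) + 224 = -6 + 224 = 218)
l - (t - 1*214) = 218 - (-1190 - 1*214) = 218 - (-1190 - 214) = 218 - 1*(-1404) = 218 + 1404 = 1622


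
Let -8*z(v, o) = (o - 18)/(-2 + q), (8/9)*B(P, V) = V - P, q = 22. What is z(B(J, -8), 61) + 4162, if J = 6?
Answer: 665877/160 ≈ 4161.7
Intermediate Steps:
B(P, V) = -9*P/8 + 9*V/8 (B(P, V) = 9*(V - P)/8 = -9*P/8 + 9*V/8)
z(v, o) = 9/80 - o/160 (z(v, o) = -(o - 18)/(8*(-2 + 22)) = -(-18 + o)/(8*20) = -(-9/10 + o/20)/8 = 9/80 - o/160)
z(B(J, -8), 61) + 4162 = (9/80 - 1/160*61) + 4162 = (9/80 - 61/160) + 4162 = -43/160 + 4162 = 665877/160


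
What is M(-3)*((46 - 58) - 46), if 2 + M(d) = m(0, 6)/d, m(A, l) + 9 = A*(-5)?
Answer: -58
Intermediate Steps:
m(A, l) = -9 - 5*A (m(A, l) = -9 + A*(-5) = -9 - 5*A)
M(d) = -2 - 9/d (M(d) = -2 + (-9 - 5*0)/d = -2 + (-9 + 0)/d = -2 - 9/d)
M(-3)*((46 - 58) - 46) = (-2 - 9/(-3))*((46 - 58) - 46) = (-2 - 9*(-1/3))*(-12 - 46) = (-2 + 3)*(-58) = 1*(-58) = -58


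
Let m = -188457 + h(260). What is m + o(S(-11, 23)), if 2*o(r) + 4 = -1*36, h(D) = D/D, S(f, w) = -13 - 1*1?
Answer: -188476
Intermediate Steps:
S(f, w) = -14 (S(f, w) = -13 - 1 = -14)
h(D) = 1
o(r) = -20 (o(r) = -2 + (-1*36)/2 = -2 + (½)*(-36) = -2 - 18 = -20)
m = -188456 (m = -188457 + 1 = -188456)
m + o(S(-11, 23)) = -188456 - 20 = -188476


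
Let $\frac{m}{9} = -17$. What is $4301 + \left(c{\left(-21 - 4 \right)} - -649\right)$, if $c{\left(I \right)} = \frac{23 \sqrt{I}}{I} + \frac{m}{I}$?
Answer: $\frac{123903}{25} - \frac{23 i}{5} \approx 4956.1 - 4.6 i$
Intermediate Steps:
$m = -153$ ($m = 9 \left(-17\right) = -153$)
$c{\left(I \right)} = - \frac{153}{I} + \frac{23}{\sqrt{I}}$ ($c{\left(I \right)} = \frac{23 \sqrt{I}}{I} - \frac{153}{I} = \frac{23}{\sqrt{I}} - \frac{153}{I} = - \frac{153}{I} + \frac{23}{\sqrt{I}}$)
$4301 + \left(c{\left(-21 - 4 \right)} - -649\right) = 4301 - \left(-649 - \frac{23}{\sqrt{-21 - 4}} + \frac{153}{-21 - 4}\right) = 4301 + \left(\left(- \frac{153}{-25} + \frac{23}{5 i}\right) + 649\right) = 4301 + \left(\left(\left(-153\right) \left(- \frac{1}{25}\right) + 23 \left(- \frac{i}{5}\right)\right) + 649\right) = 4301 + \left(\left(\frac{153}{25} - \frac{23 i}{5}\right) + 649\right) = 4301 + \left(\frac{16378}{25} - \frac{23 i}{5}\right) = \frac{123903}{25} - \frac{23 i}{5}$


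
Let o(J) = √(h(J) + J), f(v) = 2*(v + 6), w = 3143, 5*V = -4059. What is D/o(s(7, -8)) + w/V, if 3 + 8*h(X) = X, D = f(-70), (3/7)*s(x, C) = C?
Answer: -15715/4059 + 256*I*√38/57 ≈ -3.8716 + 27.686*I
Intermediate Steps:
V = -4059/5 (V = (⅕)*(-4059) = -4059/5 ≈ -811.80)
s(x, C) = 7*C/3
f(v) = 12 + 2*v (f(v) = 2*(6 + v) = 12 + 2*v)
D = -128 (D = 12 + 2*(-70) = 12 - 140 = -128)
h(X) = -3/8 + X/8
o(J) = √(-3/8 + 9*J/8) (o(J) = √((-3/8 + J/8) + J) = √(-3/8 + 9*J/8))
D/o(s(7, -8)) + w/V = -128*4/√(-6 + 18*((7/3)*(-8))) + 3143/(-4059/5) = -128*4/√(-6 + 18*(-56/3)) + 3143*(-5/4059) = -128*4/√(-6 - 336) - 15715/4059 = -128*(-2*I*√38/57) - 15715/4059 = -(-256)*I*√38/57 - 15715/4059 = 256*I*√38/57 - 15715/4059 = -15715/4059 + 256*I*√38/57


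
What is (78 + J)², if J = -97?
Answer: 361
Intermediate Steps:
(78 + J)² = (78 - 97)² = (-19)² = 361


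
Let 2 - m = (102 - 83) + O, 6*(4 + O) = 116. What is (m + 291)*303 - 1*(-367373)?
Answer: 445749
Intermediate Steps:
O = 46/3 (O = -4 + (⅙)*116 = -4 + 58/3 = 46/3 ≈ 15.333)
m = -97/3 (m = 2 - ((102 - 83) + 46/3) = 2 - (19 + 46/3) = 2 - 1*103/3 = 2 - 103/3 = -97/3 ≈ -32.333)
(m + 291)*303 - 1*(-367373) = (-97/3 + 291)*303 - 1*(-367373) = (776/3)*303 + 367373 = 78376 + 367373 = 445749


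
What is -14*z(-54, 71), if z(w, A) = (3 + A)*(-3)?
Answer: 3108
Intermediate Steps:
z(w, A) = -9 - 3*A
-14*z(-54, 71) = -14*(-9 - 3*71) = -14*(-9 - 213) = -14*(-222) = 3108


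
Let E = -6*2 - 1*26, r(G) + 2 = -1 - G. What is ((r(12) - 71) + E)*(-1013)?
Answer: 125612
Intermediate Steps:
r(G) = -3 - G (r(G) = -2 + (-1 - G) = -3 - G)
E = -38 (E = -12 - 26 = -38)
((r(12) - 71) + E)*(-1013) = (((-3 - 1*12) - 71) - 38)*(-1013) = (((-3 - 12) - 71) - 38)*(-1013) = ((-15 - 71) - 38)*(-1013) = (-86 - 38)*(-1013) = -124*(-1013) = 125612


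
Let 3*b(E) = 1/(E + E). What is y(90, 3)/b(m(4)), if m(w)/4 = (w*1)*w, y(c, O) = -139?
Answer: -53376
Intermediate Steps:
m(w) = 4*w**2 (m(w) = 4*((w*1)*w) = 4*(w*w) = 4*w**2)
b(E) = 1/(6*E) (b(E) = 1/(3*(E + E)) = 1/(3*((2*E))) = (1/(2*E))/3 = 1/(6*E))
y(90, 3)/b(m(4)) = -139/(1/(6*((4*4**2)))) = -139/(1/(6*((4*16)))) = -139/((1/6)/64) = -139/((1/6)*(1/64)) = -139/1/384 = -139*384 = -53376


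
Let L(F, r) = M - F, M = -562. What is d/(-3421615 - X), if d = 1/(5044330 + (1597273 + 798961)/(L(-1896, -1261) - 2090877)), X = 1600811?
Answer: -2089543/52938087935480183256 ≈ -3.9471e-14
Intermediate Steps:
L(F, r) = -562 - F
d = 2089543/10540342044956 (d = 1/(5044330 + (1597273 + 798961)/((-562 - 1*(-1896)) - 2090877)) = 1/(5044330 + 2396234/((-562 + 1896) - 2090877)) = 1/(5044330 + 2396234/(1334 - 2090877)) = 1/(5044330 + 2396234/(-2089543)) = 1/(5044330 + 2396234*(-1/2089543)) = 1/(5044330 - 2396234/2089543) = 1/(10540342044956/2089543) = 2089543/10540342044956 ≈ 1.9824e-7)
d/(-3421615 - X) = 2089543/(10540342044956*(-3421615 - 1*1600811)) = 2089543/(10540342044956*(-3421615 - 1600811)) = (2089543/10540342044956)/(-5022426) = (2089543/10540342044956)*(-1/5022426) = -2089543/52938087935480183256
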